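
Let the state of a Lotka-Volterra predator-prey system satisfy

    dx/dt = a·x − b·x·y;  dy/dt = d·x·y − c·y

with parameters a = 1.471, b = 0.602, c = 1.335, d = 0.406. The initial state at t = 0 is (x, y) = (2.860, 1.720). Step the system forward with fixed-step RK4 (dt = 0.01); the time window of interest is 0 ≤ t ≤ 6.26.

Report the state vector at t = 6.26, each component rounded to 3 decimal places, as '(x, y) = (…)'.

t=0.000: state=(2.860, 1.720)
step 1 (dt=0.01): k1=(1.246, -0.299), k2=(1.251, -0.294), k3=(1.251, -0.294), k4=(1.256, -0.290); state += dt/6·(k1+2k2+2k3+k4)
t=0.010: state=(2.873, 1.717)
t=0.020: state=(2.885, 1.714)
t=0.030: state=(2.898, 1.711)
continuing one RK4 step at a time; state shown every 25 steps (Δt=0.25):
t=0.250: state=(3.202, 1.675)
t=0.500: state=(3.593, 1.693)
t=0.750: state=(3.999, 1.783)
t=1.000: state=(4.366, 1.953)
t=1.250: state=(4.615, 2.210)
t=1.500: state=(4.666, 2.540)
t=1.750: state=(4.476, 2.899)
t=2.000: state=(4.078, 3.210)
t=2.250: state=(3.577, 3.392)
t=2.500: state=(3.092, 3.406)
t=2.750: state=(2.698, 3.269)
t=3.000: state=(2.423, 3.034)
t=3.250: state=(2.264, 2.754)
t=3.500: state=(2.207, 2.473)
t=3.750: state=(2.241, 2.218)
t=4.000: state=(2.357, 2.005)
t=4.250: state=(2.551, 1.841)
t=4.500: state=(2.819, 1.731)
t=4.750: state=(3.153, 1.677)
t=5.000: state=(3.539, 1.687)
t=5.250: state=(3.946, 1.766)
t=5.500: state=(4.322, 1.926)
t=5.750: state=(4.591, 2.171)
t=6.000: state=(4.673, 2.493)
t=6.250: state=(4.515, 2.852)
t=6.260: state=(4.504, 2.866)

(x, y) = (4.504, 2.866)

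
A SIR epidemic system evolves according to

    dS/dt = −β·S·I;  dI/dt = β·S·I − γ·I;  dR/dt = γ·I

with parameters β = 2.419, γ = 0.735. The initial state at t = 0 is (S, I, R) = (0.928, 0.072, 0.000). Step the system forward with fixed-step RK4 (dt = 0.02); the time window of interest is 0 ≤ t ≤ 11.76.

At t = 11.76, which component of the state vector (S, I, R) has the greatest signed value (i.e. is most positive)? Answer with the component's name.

t=0.000: state=(0.928, 0.072, 0.000)
step 1 (dt=0.02): k1=(-0.162, 0.109, 0.053), k2=(-0.164, 0.110, 0.054), k3=(-0.164, 0.110, 0.054), k4=(-0.166, 0.111, 0.055); state += dt/6·(k1+2k2+2k3+k4)
t=0.020: state=(0.925, 0.074, 0.001)
t=0.040: state=(0.921, 0.076, 0.002)
t=0.060: state=(0.918, 0.079, 0.003)
continuing one RK4 step at a time; state shown every 25 steps (Δt=0.5):
t=0.500: state=(0.817, 0.144, 0.039)
t=1.000: state=(0.647, 0.243, 0.109)
t=1.500: state=(0.456, 0.328, 0.216)
t=2.000: state=(0.300, 0.357, 0.343)
t=2.500: state=(0.197, 0.332, 0.471)
t=3.000: state=(0.136, 0.280, 0.584)
t=3.500: state=(0.100, 0.223, 0.677)
t=4.000: state=(0.079, 0.172, 0.749)
t=4.500: state=(0.066, 0.130, 0.804)
t=5.000: state=(0.057, 0.097, 0.846)
t=5.500: state=(0.052, 0.072, 0.876)
t=6.000: state=(0.048, 0.053, 0.899)
t=6.500: state=(0.046, 0.039, 0.916)
t=7.000: state=(0.044, 0.028, 0.928)
t=7.500: state=(0.043, 0.021, 0.937)
t=8.000: state=(0.042, 0.015, 0.943)
t=8.500: state=(0.041, 0.011, 0.948)
t=9.000: state=(0.041, 0.008, 0.952)
t=9.500: state=(0.040, 0.006, 0.954)
t=10.000: state=(0.040, 0.004, 0.956)
t=10.500: state=(0.040, 0.003, 0.957)
t=11.000: state=(0.040, 0.002, 0.958)
t=11.500: state=(0.040, 0.002, 0.959)
t=11.760: state=(0.040, 0.001, 0.959)
compare at T: S=0.040, I=0.001, R=0.959

largest component: R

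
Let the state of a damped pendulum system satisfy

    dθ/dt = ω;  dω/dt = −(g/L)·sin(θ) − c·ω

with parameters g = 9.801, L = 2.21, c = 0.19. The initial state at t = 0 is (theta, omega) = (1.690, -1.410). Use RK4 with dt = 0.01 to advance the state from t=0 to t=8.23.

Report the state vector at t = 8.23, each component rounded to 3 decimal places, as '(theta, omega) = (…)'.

t=0.000: state=(1.690, -1.410)
step 1 (dt=0.01): k1=(-1.410, -4.135), k2=(-1.431, -4.135), k3=(-1.431, -4.135), k4=(-1.451, -4.135); state += dt/6·(k1+2k2+2k3+k4)
t=0.010: state=(1.676, -1.451)
t=0.020: state=(1.661, -1.493)
t=0.030: state=(1.646, -1.534)
continuing one RK4 step at a time; state shown every 50 steps (Δt=0.5):
t=0.500: state=(0.509, -3.111)
t=1.000: state=(-0.968, -2.300)
t=1.500: state=(-1.561, -0.053)
t=2.000: state=(-1.054, 2.008)
t=2.500: state=(0.219, 2.658)
t=3.000: state=(1.188, 0.982)
t=3.500: state=(1.145, -1.115)
t=4.000: state=(0.206, -2.358)
t=4.500: state=(-0.828, -1.434)
t=5.000: state=(-1.064, 0.504)
t=5.500: state=(-0.405, 1.933)
t=6.000: state=(0.554, 1.558)
t=6.500: state=(0.932, -0.116)
t=7.000: state=(0.478, -1.553)
t=7.500: state=(-0.365, -1.510)
t=8.000: state=(-0.798, -0.113)
t=8.230: state=(-0.741, 0.596)

(theta, omega) = (-0.741, 0.596)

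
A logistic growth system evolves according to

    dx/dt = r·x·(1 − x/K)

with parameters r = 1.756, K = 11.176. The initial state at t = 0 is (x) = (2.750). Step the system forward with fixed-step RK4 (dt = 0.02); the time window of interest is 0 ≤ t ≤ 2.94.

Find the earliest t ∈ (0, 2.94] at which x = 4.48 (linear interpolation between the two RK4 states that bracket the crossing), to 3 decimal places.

t=0.000: state=(2.750)
step 1 (dt=0.02): k1=(3.641), k2=(3.673), k3=(3.673), k4=(3.705); state += dt/6·(k1+2k2+2k3+k4)
t=0.020: state=(2.823)
t=0.040: state=(2.898)
t=0.060: state=(2.974)
continuing one RK4 step at a time; state shown every 5 steps (Δt=0.1):
t=0.100: state=(3.130)
t=0.200: state=(3.541)
t=0.300: state=(3.978)
t=0.400: state=(4.439)
next step: t=0.420: state=(4.533) — x has crossed 4.48
linear interpolation between t=0.400 (4.43864) and t=0.420 (4.53294) → t≈0.409

t = 0.409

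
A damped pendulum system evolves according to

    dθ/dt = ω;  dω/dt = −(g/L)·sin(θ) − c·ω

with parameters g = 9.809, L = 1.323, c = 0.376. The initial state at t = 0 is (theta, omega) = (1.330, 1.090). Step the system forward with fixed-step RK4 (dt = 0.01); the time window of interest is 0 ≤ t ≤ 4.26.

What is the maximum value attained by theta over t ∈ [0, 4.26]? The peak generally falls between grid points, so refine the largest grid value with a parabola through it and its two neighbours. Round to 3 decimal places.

max theta = 1.409

t=0.000: state=(1.330, 1.090)
step 1 (dt=0.01): k1=(1.090, -7.610), k2=(1.052, -7.605), k3=(1.052, -7.605), k4=(1.014, -7.600); state += dt/6·(k1+2k2+2k3+k4)
t=0.010: state=(1.341, 1.014)
t=0.020: state=(1.350, 0.938)
t=0.030: state=(1.359, 0.862)
continuing one RK4 step at a time; state shown every 20 steps (Δt=0.2):
t=0.200: state=(1.398, -0.394)
t=0.400: state=(1.181, -1.743)
t=0.600: state=(0.721, -2.781)
t=0.800: state=(0.114, -3.153)
t=1.000: state=(-0.480, -2.651)
t=1.200: state=(-0.905, -1.530)
t=1.400: state=(-1.079, -0.207)
t=1.600: state=(-0.992, 1.051)
t=1.800: state=(-0.677, 2.043)
t=2.000: state=(-0.210, 2.508)
t=2.200: state=(0.279, 2.268)
t=2.400: state=(0.657, 1.443)
t=2.600: state=(0.838, 0.348)
t=2.800: state=(0.797, -0.737)
t=3.000: state=(0.559, -1.591)
t=3.200: state=(0.191, -2.002)
t=3.400: state=(-0.203, -1.841)
t=3.600: state=(-0.513, -1.192)
t=3.800: state=(-0.663, -0.295)
t=4.000: state=(-0.631, 0.604)
t=4.200: state=(-0.435, 1.298)
t=4.260: state=(-0.353, 1.438)
largest grid value and its neighbours: theta(0.140)=1.40872, theta(0.150)=1.40877, theta(0.160)=1.40809
parabola through these three points peaks at t≈0.146 with theta≈1.40884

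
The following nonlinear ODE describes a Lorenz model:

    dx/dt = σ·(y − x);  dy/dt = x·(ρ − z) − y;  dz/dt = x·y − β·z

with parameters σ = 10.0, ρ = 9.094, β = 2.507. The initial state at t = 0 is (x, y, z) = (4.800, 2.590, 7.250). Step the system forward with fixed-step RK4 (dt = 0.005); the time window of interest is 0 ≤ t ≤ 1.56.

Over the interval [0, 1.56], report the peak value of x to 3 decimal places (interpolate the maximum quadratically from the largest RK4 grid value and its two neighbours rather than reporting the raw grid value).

max x = 5.456

t=0.000: state=(4.800, 2.590, 7.250)
step 1 (dt=0.005): k1=(-22.100, 6.261, -5.744), k2=(-21.391, 6.212, -5.777), k3=(-21.410, 6.216, -5.772), k4=(-20.719, 6.168, -5.803); state += dt/6·(k1+2k2+2k3+k4)
t=0.005: state=(4.693, 2.621, 7.221)
t=0.010: state=(4.593, 2.652, 7.192)
t=0.015: state=(4.499, 2.682, 7.163)
continuing one RK4 step at a time; state shown every 20 steps (Δt=0.1):
t=0.100: state=(3.618, 3.165, 6.672)
t=0.200: state=(3.544, 3.752, 6.273)
t=0.300: state=(3.915, 4.411, 6.227)
t=0.400: state=(4.475, 5.069, 6.617)
t=0.500: state=(5.039, 5.537, 7.407)
t=0.600: state=(5.403, 5.605, 8.372)
t=0.700: state=(5.411, 5.228, 9.133)
t=0.800: state=(5.075, 4.621, 9.397)
t=0.900: state=(4.580, 4.081, 9.159)
t=1.000: state=(4.137, 3.770, 8.625)
t=1.100: state=(3.869, 3.705, 8.021)
t=1.200: state=(3.806, 3.841, 7.513)
t=1.300: state=(3.925, 4.120, 7.203)
t=1.400: state=(4.177, 4.476, 7.147)
t=1.500: state=(4.495, 4.818, 7.352)
t=1.560: state=(4.682, 4.974, 7.580)
largest grid value and its neighbours: x(0.645)=5.45514, x(0.650)=5.45602, x(0.655)=5.45590
parabola through these three points peaks at t≈0.652 with x≈5.45609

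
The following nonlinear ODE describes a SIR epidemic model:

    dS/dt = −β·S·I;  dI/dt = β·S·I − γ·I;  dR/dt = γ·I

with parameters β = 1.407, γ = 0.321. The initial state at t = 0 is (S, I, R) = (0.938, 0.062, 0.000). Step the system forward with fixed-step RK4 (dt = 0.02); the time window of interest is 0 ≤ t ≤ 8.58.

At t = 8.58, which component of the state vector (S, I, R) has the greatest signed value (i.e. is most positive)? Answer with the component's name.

t=0.000: state=(0.938, 0.062, 0.000)
step 1 (dt=0.02): k1=(-0.082, 0.062, 0.020), k2=(-0.083, 0.062, 0.020), k3=(-0.083, 0.062, 0.020), k4=(-0.083, 0.063, 0.020); state += dt/6·(k1+2k2+2k3+k4)
t=0.020: state=(0.936, 0.063, 0.000)
t=0.040: state=(0.935, 0.065, 0.001)
t=0.060: state=(0.933, 0.066, 0.001)
continuing one RK4 step at a time; state shown every 25 steps (Δt=0.5):
t=0.500: state=(0.887, 0.100, 0.013)
t=1.000: state=(0.811, 0.156, 0.033)
t=1.500: state=(0.710, 0.227, 0.064)
t=2.000: state=(0.589, 0.305, 0.106)
t=2.500: state=(0.463, 0.376, 0.161)
t=3.000: state=(0.348, 0.426, 0.226)
t=3.500: state=(0.256, 0.448, 0.296)
t=4.000: state=(0.187, 0.445, 0.368)
t=4.500: state=(0.137, 0.424, 0.438)
t=5.000: state=(0.103, 0.393, 0.504)
t=5.500: state=(0.079, 0.357, 0.564)
t=6.000: state=(0.062, 0.319, 0.618)
t=6.500: state=(0.050, 0.283, 0.667)
t=7.000: state=(0.042, 0.249, 0.709)
t=7.500: state=(0.036, 0.218, 0.747)
t=8.000: state=(0.031, 0.190, 0.779)
t=8.500: state=(0.027, 0.165, 0.808)
t=8.580: state=(0.027, 0.161, 0.812)
compare at T: S=0.027, I=0.161, R=0.812

largest component: R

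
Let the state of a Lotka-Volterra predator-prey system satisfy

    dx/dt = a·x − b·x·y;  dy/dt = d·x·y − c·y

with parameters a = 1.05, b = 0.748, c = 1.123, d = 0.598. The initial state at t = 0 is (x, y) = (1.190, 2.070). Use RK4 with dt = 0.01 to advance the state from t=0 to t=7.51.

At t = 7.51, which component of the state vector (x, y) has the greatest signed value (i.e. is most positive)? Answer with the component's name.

largest component: x

t=0.000: state=(1.190, 2.070)
step 1 (dt=0.01): k1=(-0.593, -0.852), k2=(-0.588, -0.853), k3=(-0.588, -0.853), k4=(-0.583, -0.855); state += dt/6·(k1+2k2+2k3+k4)
t=0.010: state=(1.184, 2.061)
t=0.020: state=(1.178, 2.053)
t=0.030: state=(1.173, 2.044)
continuing one RK4 step at a time; state shown every 25 steps (Δt=0.25):
t=0.250: state=(1.072, 1.850)
t=0.500: state=(1.007, 1.631)
t=0.750: state=(0.984, 1.429)
t=1.000: state=(0.996, 1.251)
t=1.250: state=(1.040, 1.099)
t=1.500: state=(1.114, 0.975)
t=1.750: state=(1.219, 0.876)
t=2.000: state=(1.355, 0.802)
t=2.250: state=(1.524, 0.751)
t=2.500: state=(1.728, 0.723)
t=2.750: state=(1.964, 0.719)
t=3.000: state=(2.228, 0.743)
t=3.250: state=(2.510, 0.799)
t=3.500: state=(2.786, 0.897)
t=3.750: state=(3.024, 1.046)
t=4.000: state=(3.173, 1.258)
t=4.250: state=(3.181, 1.530)
t=4.500: state=(3.019, 1.841)
t=4.750: state=(2.704, 2.136)
t=5.000: state=(2.308, 2.347)
t=5.250: state=(1.916, 2.429)
t=5.500: state=(1.586, 2.381)
t=5.750: state=(1.337, 2.235)
t=6.000: state=(1.166, 2.034)
t=6.250: state=(1.058, 1.812)
t=6.500: state=(1.000, 1.595)
t=6.750: state=(0.984, 1.397)
t=7.000: state=(1.001, 1.223)
t=7.250: state=(1.051, 1.076)
t=7.500: state=(1.130, 0.956)
t=7.510: state=(1.134, 0.952)
compare at T: x=1.134, y=0.952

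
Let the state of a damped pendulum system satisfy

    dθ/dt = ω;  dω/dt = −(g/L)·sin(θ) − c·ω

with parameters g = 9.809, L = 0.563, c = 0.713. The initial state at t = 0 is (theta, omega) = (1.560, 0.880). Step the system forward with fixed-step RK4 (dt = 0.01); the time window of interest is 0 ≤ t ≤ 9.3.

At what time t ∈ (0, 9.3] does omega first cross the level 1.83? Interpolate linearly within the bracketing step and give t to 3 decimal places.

t=0.000: state=(1.560, 0.880)
step 1 (dt=0.01): k1=(0.880, -18.049), k2=(0.790, -17.985), k3=(0.790, -17.986), k4=(0.700, -17.922); state += dt/6·(k1+2k2+2k3+k4)
t=0.010: state=(1.568, 0.700)
t=0.020: state=(1.574, 0.522)
t=0.030: state=(1.578, 0.344)
continuing one RK4 step at a time; state shown every 50 steps (Δt=0.5):
t=0.500: state=(0.119, -5.151)
t=1.000: state=(-1.065, 1.356)
t=1.030: state=(-1.018, 1.774)
next step: t=1.040: state=(-1.000, 1.908) — omega has crossed 1.83
linear interpolation between t=1.030 (1.77385) and t=1.040 (1.90817) → t≈1.034

t = 1.034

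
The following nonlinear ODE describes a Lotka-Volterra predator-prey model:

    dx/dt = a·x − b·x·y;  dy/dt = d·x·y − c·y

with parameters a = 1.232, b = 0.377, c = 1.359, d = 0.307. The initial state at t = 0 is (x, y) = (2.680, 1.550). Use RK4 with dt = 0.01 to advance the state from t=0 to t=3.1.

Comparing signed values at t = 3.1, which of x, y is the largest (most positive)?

largest component: y

t=0.000: state=(2.680, 1.550)
step 1 (dt=0.01): k1=(1.736, -0.831), k2=(1.746, -0.825), k3=(1.746, -0.825), k4=(1.755, -0.818); state += dt/6·(k1+2k2+2k3+k4)
t=0.010: state=(2.697, 1.542)
t=0.020: state=(2.715, 1.534)
t=0.030: state=(2.733, 1.526)
continuing one RK4 step at a time; state shown every 20 steps (Δt=0.2):
t=0.200: state=(3.068, 1.408)
t=0.400: state=(3.543, 1.314)
t=0.600: state=(4.114, 1.266)
t=0.800: state=(4.786, 1.267)
t=1.000: state=(5.555, 1.326)
t=1.200: state=(6.403, 1.458)
t=1.400: state=(7.280, 1.691)
t=1.600: state=(8.092, 2.067)
t=1.800: state=(8.682, 2.640)
t=2.000: state=(8.841, 3.455)
t=2.200: state=(8.394, 4.484)
t=2.400: state=(7.351, 5.555)
t=2.600: state=(5.983, 6.378)
t=2.800: state=(4.655, 6.731)
t=3.000: state=(3.594, 6.596)
t=3.100: state=(3.181, 6.388)
compare at T: x=3.181, y=6.388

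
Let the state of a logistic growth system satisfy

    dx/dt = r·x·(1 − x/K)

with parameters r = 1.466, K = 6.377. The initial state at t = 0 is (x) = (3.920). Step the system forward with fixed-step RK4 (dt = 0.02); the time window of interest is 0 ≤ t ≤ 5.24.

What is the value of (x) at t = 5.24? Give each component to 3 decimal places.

(x) = (6.375)

t=0.000: state=(3.920)
step 1 (dt=0.02): k1=(2.214), k2=(2.207), k3=(2.207), k4=(2.199); state += dt/6·(k1+2k2+2k3+k4)
t=0.020: state=(3.964)
t=0.040: state=(4.008)
t=0.060: state=(4.051)
continuing one RK4 step at a time; state shown every 10 steps (Δt=0.2):
t=0.200: state=(4.345)
t=0.400: state=(4.728)
t=0.600: state=(5.061)
t=0.800: state=(5.341)
t=1.000: state=(5.571)
t=1.200: state=(5.756)
t=1.400: state=(5.902)
t=1.600: state=(6.016)
t=1.800: state=(6.104)
t=2.000: state=(6.171)
t=2.200: state=(6.222)
t=2.400: state=(6.261)
t=2.600: state=(6.290)
t=2.800: state=(6.312)
t=3.000: state=(6.328)
t=3.200: state=(6.341)
t=3.400: state=(6.350)
t=3.600: state=(6.357)
t=3.800: state=(6.362)
t=4.000: state=(6.366)
t=4.200: state=(6.369)
t=4.400: state=(6.371)
t=4.600: state=(6.372)
t=4.800: state=(6.373)
t=5.000: state=(6.374)
t=5.200: state=(6.375)
t=5.240: state=(6.375)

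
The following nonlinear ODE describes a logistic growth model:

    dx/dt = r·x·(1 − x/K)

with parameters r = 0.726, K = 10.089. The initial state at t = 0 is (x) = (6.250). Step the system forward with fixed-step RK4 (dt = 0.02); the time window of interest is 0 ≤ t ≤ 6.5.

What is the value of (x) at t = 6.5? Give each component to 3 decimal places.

(x) = (10.034)

t=0.000: state=(6.250)
step 1 (dt=0.02): k1=(1.727), k2=(1.724), k3=(1.724), k4=(1.721); state += dt/6·(k1+2k2+2k3+k4)
t=0.020: state=(6.284)
t=0.040: state=(6.319)
t=0.060: state=(6.353)
continuing one RK4 step at a time; state shown every 25 steps (Δt=0.5):
t=0.500: state=(7.069)
t=1.000: state=(7.778)
t=1.500: state=(8.361)
t=2.000: state=(8.821)
t=2.500: state=(9.172)
t=3.000: state=(9.433)
t=3.500: state=(9.623)
t=4.000: state=(9.760)
t=4.500: state=(9.858)
t=5.000: state=(9.927)
t=5.500: state=(9.976)
t=6.000: state=(10.010)
t=6.500: state=(10.034)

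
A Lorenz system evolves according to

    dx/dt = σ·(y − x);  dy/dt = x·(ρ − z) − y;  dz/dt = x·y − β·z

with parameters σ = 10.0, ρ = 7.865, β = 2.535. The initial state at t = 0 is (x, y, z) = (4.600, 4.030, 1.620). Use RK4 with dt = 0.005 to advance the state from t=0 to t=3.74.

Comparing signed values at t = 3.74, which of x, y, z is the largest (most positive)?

largest component: z

t=0.000: state=(4.600, 4.030, 1.620)
step 1 (dt=0.005): k1=(-5.700, 24.697, 14.431), k2=(-4.940, 24.381, 14.566), k3=(-4.967, 24.392, 14.569), k4=(-4.232, 24.087, 14.705); state += dt/6·(k1+2k2+2k3+k4)
t=0.005: state=(4.575, 4.152, 1.693)
t=0.010: state=(4.558, 4.271, 1.767)
t=0.015: state=(4.546, 4.387, 1.843)
continuing one RK4 step at a time; state shown every 40 steps (Δt=0.2):
t=0.200: state=(6.144, 7.162, 5.980)
t=0.400: state=(6.134, 5.020, 10.174)
t=0.600: state=(3.507, 2.453, 8.698)
t=0.800: state=(2.376, 2.225, 6.196)
t=1.000: state=(2.603, 2.939, 4.703)
t=1.200: state=(3.619, 4.270, 4.613)
t=1.400: state=(4.928, 5.462, 6.207)
t=1.600: state=(5.250, 4.990, 8.147)
t=1.800: state=(4.264, 3.705, 8.107)
t=2.000: state=(3.468, 3.269, 6.891)
t=2.200: state=(3.450, 3.607, 5.967)
t=2.400: state=(3.972, 4.298, 5.907)
t=2.600: state=(4.559, 4.765, 6.671)
t=2.800: state=(4.648, 4.530, 7.450)
t=3.000: state=(4.232, 3.991, 7.438)
t=3.200: state=(3.868, 3.770, 6.894)
t=3.400: state=(3.859, 3.938, 6.459)
t=3.600: state=(4.113, 4.265, 6.464)
t=3.740: state=(4.306, 4.418, 6.700)
compare at T: x=4.306, y=4.418, z=6.700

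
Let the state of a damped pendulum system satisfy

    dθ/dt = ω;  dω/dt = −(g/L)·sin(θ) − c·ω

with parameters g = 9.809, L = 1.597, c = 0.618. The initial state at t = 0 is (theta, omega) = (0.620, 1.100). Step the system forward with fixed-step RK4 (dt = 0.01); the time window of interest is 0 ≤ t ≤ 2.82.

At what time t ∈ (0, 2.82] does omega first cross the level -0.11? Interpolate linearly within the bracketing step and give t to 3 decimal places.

t=0.000: state=(0.620, 1.100)
step 1 (dt=0.01): k1=(1.100, -4.249), k2=(1.079, -4.263), k3=(1.079, -4.262), k4=(1.057, -4.276); state += dt/6·(k1+2k2+2k3+k4)
t=0.010: state=(0.631, 1.057)
t=0.020: state=(0.641, 1.014)
t=0.030: state=(0.651, 0.971)
continuing one RK4 step at a time; state shown every 10 steps (Δt=0.1):
t=0.100: state=(0.708, 0.665)
t=0.200: state=(0.753, 0.226)
t=0.270: state=(0.758, -0.073)
next step: t=0.280: state=(0.757, -0.114) — omega has crossed -0.11
linear interpolation between t=0.270 (-0.07254) and t=0.280 (-0.11418) → t≈0.279

t = 0.279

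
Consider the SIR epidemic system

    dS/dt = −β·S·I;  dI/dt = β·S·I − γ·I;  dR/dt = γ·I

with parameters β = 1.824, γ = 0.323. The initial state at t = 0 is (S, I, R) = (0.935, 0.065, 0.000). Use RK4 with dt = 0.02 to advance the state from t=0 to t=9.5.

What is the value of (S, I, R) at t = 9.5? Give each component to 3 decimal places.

t=0.000: state=(0.935, 0.065, 0.000)
step 1 (dt=0.02): k1=(-0.111, 0.090, 0.021), k2=(-0.112, 0.091, 0.021), k3=(-0.112, 0.091, 0.021), k4=(-0.114, 0.092, 0.022); state += dt/6·(k1+2k2+2k3+k4)
t=0.020: state=(0.933, 0.067, 0.000)
t=0.040: state=(0.930, 0.069, 0.001)
t=0.060: state=(0.928, 0.071, 0.001)
continuing one RK4 step at a time; state shown every 25 steps (Δt=0.5):
t=0.500: state=(0.859, 0.126, 0.015)
t=1.000: state=(0.735, 0.222, 0.043)
t=1.500: state=(0.568, 0.343, 0.088)
t=2.000: state=(0.394, 0.453, 0.153)
t=2.500: state=(0.253, 0.516, 0.232)
t=3.000: state=(0.156, 0.527, 0.317)
t=3.500: state=(0.098, 0.502, 0.400)
t=4.000: state=(0.063, 0.459, 0.478)
t=4.500: state=(0.042, 0.410, 0.548)
t=5.000: state=(0.030, 0.360, 0.610)
t=5.500: state=(0.022, 0.314, 0.665)
t=6.000: state=(0.017, 0.272, 0.712)
t=6.500: state=(0.013, 0.234, 0.752)
t=7.000: state=(0.011, 0.201, 0.788)
t=7.500: state=(0.009, 0.173, 0.818)
t=8.000: state=(0.008, 0.148, 0.844)
t=8.500: state=(0.007, 0.127, 0.866)
t=9.000: state=(0.006, 0.109, 0.885)
t=9.500: state=(0.006, 0.093, 0.901)

(S, I, R) = (0.006, 0.093, 0.901)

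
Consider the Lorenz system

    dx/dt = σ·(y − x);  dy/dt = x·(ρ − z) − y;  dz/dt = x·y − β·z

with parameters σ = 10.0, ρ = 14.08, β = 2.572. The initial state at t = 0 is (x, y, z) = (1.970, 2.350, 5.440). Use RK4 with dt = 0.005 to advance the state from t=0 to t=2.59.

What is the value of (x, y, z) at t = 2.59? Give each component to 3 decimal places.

t=0.000: state=(1.970, 2.350, 5.440)
step 1 (dt=0.005): k1=(3.800, 14.671, -9.362), k2=(4.072, 14.763, -9.207), k3=(4.067, 14.767, -9.206), k4=(4.335, 14.864, -9.049); state += dt/6·(k1+2k2+2k3+k4)
t=0.005: state=(1.990, 2.424, 5.394)
t=0.010: state=(2.013, 2.499, 5.350)
t=0.015: state=(2.039, 2.575, 5.307)
continuing one RK4 step at a time; state shown every 20 steps (Δt=0.1):
t=0.100: state=(2.824, 4.123, 4.881)
t=0.200: state=(4.590, 6.840, 5.571)
t=0.300: state=(7.236, 10.107, 8.846)
t=0.400: state=(9.568, 10.807, 15.096)
t=0.500: state=(8.949, 6.553, 19.160)
t=0.600: state=(5.823, 2.602, 17.669)
t=0.700: state=(3.267, 1.478, 14.391)
t=0.800: state=(2.154, 1.615, 11.467)
t=0.900: state=(2.008, 2.193, 9.202)
t=1.000: state=(2.464, 3.188, 7.637)
t=1.100: state=(3.480, 4.809, 6.948)
t=1.200: state=(5.152, 7.155, 7.666)
t=1.300: state=(7.320, 9.462, 10.630)
t=1.400: state=(8.830, 9.366, 15.282)
t=1.500: state=(8.072, 6.163, 17.805)
t=1.600: state=(5.733, 3.362, 16.573)
t=1.700: state=(3.827, 2.473, 13.962)
t=1.800: state=(3.006, 2.663, 11.530)
t=1.900: state=(3.038, 3.408, 9.702)
t=2.000: state=(3.705, 4.664, 8.690)
t=2.100: state=(4.941, 6.434, 8.842)
t=2.200: state=(6.579, 8.250, 10.641)
t=2.300: state=(7.925, 8.728, 13.861)
t=2.400: state=(7.874, 6.955, 16.363)
t=2.500: state=(6.396, 4.616, 16.270)
t=2.590: state=(4.906, 3.501, 14.692)

(x, y, z) = (4.906, 3.501, 14.692)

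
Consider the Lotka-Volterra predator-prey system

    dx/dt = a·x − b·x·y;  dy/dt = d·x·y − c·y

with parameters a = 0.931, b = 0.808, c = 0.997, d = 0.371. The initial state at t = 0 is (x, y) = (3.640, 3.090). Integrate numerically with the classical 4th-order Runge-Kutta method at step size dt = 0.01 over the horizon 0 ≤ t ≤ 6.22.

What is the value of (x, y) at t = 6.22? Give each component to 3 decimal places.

(x, y) = (6.861, 0.729)

t=0.000: state=(3.640, 3.090)
step 1 (dt=0.01): k1=(-5.699, 1.092), k2=(-5.671, 1.061), k3=(-5.670, 1.061), k4=(-5.641, 1.031); state += dt/6·(k1+2k2+2k3+k4)
t=0.010: state=(3.583, 3.101)
t=0.020: state=(3.527, 3.111)
t=0.030: state=(3.472, 3.120)
continuing one RK4 step at a time; state shown every 25 steps (Δt=0.25):
t=0.250: state=(2.424, 3.180)
t=0.500: state=(1.636, 2.983)
t=0.750: state=(1.168, 2.642)
t=1.000: state=(0.898, 2.264)
t=1.250: state=(0.745, 1.903)
t=1.500: state=(0.661, 1.582)
t=1.750: state=(0.624, 1.309)
t=2.000: state=(0.619, 1.080)
t=2.250: state=(0.641, 0.892)
t=2.500: state=(0.686, 0.739)
t=2.750: state=(0.755, 0.616)
t=3.000: state=(0.851, 0.517)
t=3.250: state=(0.975, 0.439)
t=3.500: state=(1.133, 0.377)
t=3.750: state=(1.332, 0.329)
t=4.000: state=(1.579, 0.294)
t=4.250: state=(1.883, 0.268)
t=4.500: state=(2.255, 0.253)
t=4.750: state=(2.706, 0.248)
t=5.000: state=(3.247, 0.255)
t=5.250: state=(3.885, 0.276)
t=5.500: state=(4.619, 0.319)
t=5.750: state=(5.426, 0.396)
t=6.000: state=(6.244, 0.531)
t=6.220: state=(6.861, 0.729)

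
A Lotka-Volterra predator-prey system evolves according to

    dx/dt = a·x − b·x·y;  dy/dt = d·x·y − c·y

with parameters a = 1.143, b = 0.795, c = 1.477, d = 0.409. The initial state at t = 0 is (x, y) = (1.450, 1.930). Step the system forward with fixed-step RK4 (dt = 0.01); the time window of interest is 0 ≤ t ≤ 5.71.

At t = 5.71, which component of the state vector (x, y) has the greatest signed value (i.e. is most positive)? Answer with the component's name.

largest component: x

t=0.000: state=(1.450, 1.930)
step 1 (dt=0.01): k1=(-0.567, -1.706), k2=(-0.557, -1.701), k3=(-0.557, -1.701), k4=(-0.546, -1.695); state += dt/6·(k1+2k2+2k3+k4)
t=0.010: state=(1.444, 1.913)
t=0.020: state=(1.439, 1.896)
t=0.030: state=(1.434, 1.879)
continuing one RK4 step at a time; state shown every 20 steps (Δt=0.2):
t=0.200: state=(1.376, 1.612)
t=0.400: state=(1.369, 1.341)
t=0.600: state=(1.415, 1.118)
t=0.800: state=(1.511, 0.938)
t=1.000: state=(1.656, 0.794)
t=1.200: state=(1.852, 0.682)
t=1.400: state=(2.103, 0.596)
t=1.600: state=(2.417, 0.534)
t=1.800: state=(2.800, 0.491)
t=2.000: state=(3.262, 0.468)
t=2.200: state=(3.807, 0.465)
t=2.400: state=(4.439, 0.485)
t=2.600: state=(5.147, 0.534)
t=2.800: state=(5.904, 0.624)
t=3.000: state=(6.645, 0.776)
t=3.200: state=(7.250, 1.022)
t=3.400: state=(7.533, 1.396)
t=3.600: state=(7.291, 1.913)
t=3.800: state=(6.450, 2.506)
t=4.000: state=(5.215, 3.010)
t=4.200: state=(3.966, 3.258)
t=4.400: state=(2.970, 3.213)
t=4.600: state=(2.281, 2.958)
t=4.800: state=(1.841, 2.602)
t=5.000: state=(1.577, 2.225)
t=5.200: state=(1.432, 1.871)
t=5.400: state=(1.370, 1.561)
t=5.600: state=(1.373, 1.299)
t=5.710: state=(1.397, 1.175)
compare at T: x=1.397, y=1.175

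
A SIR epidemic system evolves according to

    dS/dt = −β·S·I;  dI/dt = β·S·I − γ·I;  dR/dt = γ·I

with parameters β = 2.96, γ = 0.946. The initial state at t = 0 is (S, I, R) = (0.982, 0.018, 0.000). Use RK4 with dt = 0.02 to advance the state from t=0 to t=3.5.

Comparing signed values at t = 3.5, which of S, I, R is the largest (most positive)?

t=0.000: state=(0.982, 0.018, 0.000)
step 1 (dt=0.02): k1=(-0.052, 0.035, 0.017), k2=(-0.053, 0.036, 0.017), k3=(-0.053, 0.036, 0.017), k4=(-0.054, 0.037, 0.018); state += dt/6·(k1+2k2+2k3+k4)
t=0.020: state=(0.981, 0.019, 0.000)
t=0.040: state=(0.980, 0.019, 0.001)
t=0.060: state=(0.979, 0.020, 0.001)
continuing one RK4 step at a time; state shown every 10 steps (Δt=0.2):
t=0.200: state=(0.969, 0.027, 0.004)
t=0.400: state=(0.951, 0.039, 0.010)
t=0.600: state=(0.925, 0.056, 0.019)
t=0.800: state=(0.889, 0.079, 0.032)
t=1.000: state=(0.841, 0.110, 0.050)
t=1.200: state=(0.780, 0.147, 0.074)
t=1.400: state=(0.706, 0.188, 0.105)
t=1.600: state=(0.624, 0.231, 0.145)
t=1.800: state=(0.537, 0.270, 0.193)
t=2.000: state=(0.454, 0.299, 0.247)
t=2.200: state=(0.378, 0.317, 0.305)
t=2.400: state=(0.313, 0.322, 0.366)
t=2.600: state=(0.259, 0.315, 0.426)
t=2.800: state=(0.216, 0.300, 0.484)
t=3.000: state=(0.182, 0.279, 0.539)
t=3.200: state=(0.155, 0.255, 0.590)
t=3.400: state=(0.134, 0.230, 0.636)
t=3.500: state=(0.126, 0.217, 0.657)
compare at T: S=0.126, I=0.217, R=0.657

largest component: R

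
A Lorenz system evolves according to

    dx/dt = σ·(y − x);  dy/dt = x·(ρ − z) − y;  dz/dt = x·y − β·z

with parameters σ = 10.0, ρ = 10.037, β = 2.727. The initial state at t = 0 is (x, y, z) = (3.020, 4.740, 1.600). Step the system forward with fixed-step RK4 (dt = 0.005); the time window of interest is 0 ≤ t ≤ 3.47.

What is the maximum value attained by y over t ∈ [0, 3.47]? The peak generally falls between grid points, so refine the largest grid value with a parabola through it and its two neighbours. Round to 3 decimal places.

max y = 9.524

t=0.000: state=(3.020, 4.740, 1.600)
step 1 (dt=0.005): k1=(17.200, 20.740, 9.952), k2=(17.288, 20.974, 10.246), k3=(17.292, 20.973, 10.247), k4=(17.384, 21.205, 10.547); state += dt/6·(k1+2k2+2k3+k4)
t=0.005: state=(3.106, 4.845, 1.651)
t=0.010: state=(3.194, 4.952, 1.706)
t=0.015: state=(3.282, 5.061, 1.763)
continuing one RK4 step at a time; state shown every 40 steps (Δt=0.2):
t=0.200: state=(7.224, 9.311, 7.109)
t=0.400: state=(7.411, 5.263, 14.108)
t=0.600: state=(3.100, 1.749, 10.453)
t=0.800: state=(2.026, 2.078, 6.693)
t=1.000: state=(2.851, 3.605, 4.918)
t=1.200: state=(5.012, 6.339, 5.980)
t=1.400: state=(6.971, 7.144, 10.459)
t=1.600: state=(5.392, 4.109, 11.526)
t=1.800: state=(3.562, 3.145, 8.902)
t=2.000: state=(3.596, 3.978, 7.024)
t=2.200: state=(4.835, 5.602, 7.239)
t=2.400: state=(6.032, 6.265, 9.498)
t=2.600: state=(5.489, 4.854, 10.573)
t=2.800: state=(4.342, 3.975, 9.297)
t=3.000: state=(4.182, 4.364, 8.024)
t=3.200: state=(4.871, 5.305, 8.051)
t=3.400: state=(5.540, 5.680, 9.239)
t=3.470: state=(5.571, 5.519, 9.623)
largest grid value and its neighbours: y(0.230)=9.52009, y(0.235)=9.52392, y(0.240)=9.51821
parabola through these three points peaks at t≈0.235 with y≈9.52397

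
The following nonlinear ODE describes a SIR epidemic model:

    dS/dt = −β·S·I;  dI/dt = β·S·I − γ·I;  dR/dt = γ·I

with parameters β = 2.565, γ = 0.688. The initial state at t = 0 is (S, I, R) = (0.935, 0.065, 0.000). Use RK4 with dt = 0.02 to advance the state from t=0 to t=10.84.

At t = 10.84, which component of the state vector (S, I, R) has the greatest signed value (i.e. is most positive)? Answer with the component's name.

largest component: R

t=0.000: state=(0.935, 0.065, 0.000)
step 1 (dt=0.02): k1=(-0.156, 0.111, 0.045), k2=(-0.158, 0.113, 0.045), k3=(-0.158, 0.113, 0.045), k4=(-0.161, 0.114, 0.046); state += dt/6·(k1+2k2+2k3+k4)
t=0.020: state=(0.932, 0.067, 0.001)
t=0.040: state=(0.929, 0.070, 0.002)
t=0.060: state=(0.925, 0.072, 0.003)
continuing one RK4 step at a time; state shown every 25 steps (Δt=0.5):
t=0.500: state=(0.822, 0.143, 0.034)
t=1.000: state=(0.636, 0.261, 0.103)
t=1.500: state=(0.424, 0.364, 0.212)
t=2.000: state=(0.258, 0.397, 0.345)
t=2.500: state=(0.158, 0.365, 0.478)
t=3.000: state=(0.102, 0.304, 0.593)
t=3.500: state=(0.072, 0.241, 0.687)
t=4.000: state=(0.055, 0.185, 0.760)
t=4.500: state=(0.045, 0.140, 0.815)
t=5.000: state=(0.038, 0.105, 0.857)
t=5.500: state=(0.034, 0.078, 0.888)
t=6.000: state=(0.031, 0.057, 0.911)
t=6.500: state=(0.029, 0.042, 0.928)
t=7.000: state=(0.028, 0.031, 0.941)
t=7.500: state=(0.027, 0.023, 0.950)
t=8.000: state=(0.026, 0.017, 0.957)
t=8.500: state=(0.026, 0.012, 0.962)
t=9.000: state=(0.026, 0.009, 0.965)
t=9.500: state=(0.025, 0.007, 0.968)
t=10.000: state=(0.025, 0.005, 0.970)
t=10.500: state=(0.025, 0.004, 0.971)
t=10.840: state=(0.025, 0.003, 0.972)
compare at T: S=0.025, I=0.003, R=0.972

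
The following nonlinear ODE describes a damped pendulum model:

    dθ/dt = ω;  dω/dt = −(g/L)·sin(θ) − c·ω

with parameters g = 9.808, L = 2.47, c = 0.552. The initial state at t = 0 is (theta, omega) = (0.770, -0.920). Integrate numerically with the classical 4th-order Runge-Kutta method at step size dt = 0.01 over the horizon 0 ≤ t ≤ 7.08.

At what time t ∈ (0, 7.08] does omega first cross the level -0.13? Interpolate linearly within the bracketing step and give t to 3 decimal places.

t = 1.269

t=0.000: state=(0.770, -0.920)
step 1 (dt=0.01): k1=(-0.920, -2.256), k2=(-0.931, -2.237), k3=(-0.931, -2.237), k4=(-0.942, -2.217); state += dt/6·(k1+2k2+2k3+k4)
t=0.010: state=(0.761, -0.942)
t=0.020: state=(0.751, -0.964)
t=0.030: state=(0.741, -0.986)
continuing one RK4 step at a time; state shown every 25 steps (Δt=0.25):
t=0.250: state=(0.481, -1.346)
t=0.500: state=(0.124, -1.446)
t=0.750: state=(-0.214, -1.210)
t=1.000: state=(-0.461, -0.737)
t=1.250: state=(-0.575, -0.172)
t=1.260: state=(-0.576, -0.150)
next step: t=1.270: state=(-0.578, -0.128) — omega has crossed -0.13
linear interpolation between t=1.260 (-0.14996) and t=1.270 (-0.12753) → t≈1.269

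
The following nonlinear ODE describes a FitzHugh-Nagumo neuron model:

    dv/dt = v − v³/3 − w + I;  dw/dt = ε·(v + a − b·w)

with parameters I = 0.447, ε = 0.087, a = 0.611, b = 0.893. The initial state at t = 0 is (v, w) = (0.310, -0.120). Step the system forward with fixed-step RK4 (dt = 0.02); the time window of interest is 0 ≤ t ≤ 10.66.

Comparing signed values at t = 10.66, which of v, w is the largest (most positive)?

t=0.000: state=(0.310, -0.120)
step 1 (dt=0.02): k1=(0.867, 0.089), k2=(0.874, 0.090), k3=(0.874, 0.090), k4=(0.881, 0.091); state += dt/6·(k1+2k2+2k3+k4)
t=0.020: state=(0.327, -0.118)
t=0.040: state=(0.345, -0.116)
t=0.060: state=(0.363, -0.115)
continuing one RK4 step at a time; state shown every 25 steps (Δt=0.5):
t=0.500: state=(0.823, -0.066)
t=1.000: state=(1.375, 0.010)
t=1.500: state=(1.707, 0.103)
t=2.000: state=(1.812, 0.201)
t=2.500: state=(1.817, 0.297)
t=3.000: state=(1.791, 0.388)
t=3.500: state=(1.755, 0.475)
t=4.000: state=(1.716, 0.557)
t=4.500: state=(1.676, 0.635)
t=5.000: state=(1.635, 0.707)
t=5.500: state=(1.594, 0.775)
t=6.000: state=(1.552, 0.839)
t=6.500: state=(1.509, 0.898)
t=7.000: state=(1.465, 0.953)
t=7.500: state=(1.419, 1.005)
t=8.000: state=(1.373, 1.052)
t=8.500: state=(1.325, 1.096)
t=9.000: state=(1.274, 1.135)
t=9.500: state=(1.221, 1.171)
t=10.000: state=(1.164, 1.204)
t=10.500: state=(1.102, 1.232)
t=10.660: state=(1.081, 1.241)
compare at T: v=1.081, w=1.241

largest component: w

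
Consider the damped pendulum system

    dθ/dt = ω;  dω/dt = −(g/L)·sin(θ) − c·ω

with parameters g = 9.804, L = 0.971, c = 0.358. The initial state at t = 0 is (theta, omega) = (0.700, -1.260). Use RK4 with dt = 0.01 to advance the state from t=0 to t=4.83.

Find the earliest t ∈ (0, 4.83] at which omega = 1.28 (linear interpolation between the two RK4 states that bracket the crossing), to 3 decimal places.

t=0.000: state=(0.700, -1.260)
step 1 (dt=0.01): k1=(-1.260, -6.053), k2=(-1.290, -5.994), k3=(-1.290, -5.993), k4=(-1.320, -5.932); state += dt/6·(k1+2k2+2k3+k4)
t=0.010: state=(0.687, -1.320)
t=0.020: state=(0.674, -1.379)
t=0.030: state=(0.660, -1.436)
continuing one RK4 step at a time; state shown every 20 steps (Δt=0.2):
t=0.200: state=(0.346, -2.163)
t=0.400: state=(-0.109, -2.239)
t=0.600: state=(-0.493, -1.482)
t=0.800: state=(-0.672, -0.275)
t=1.000: state=(-0.603, 0.935)
t=1.060: state=(-0.538, 1.239)
next step: t=1.070: state=(-0.525, 1.286) — omega has crossed 1.28
linear interpolation between t=1.060 (1.23888) and t=1.070 (1.28551) → t≈1.069

t = 1.069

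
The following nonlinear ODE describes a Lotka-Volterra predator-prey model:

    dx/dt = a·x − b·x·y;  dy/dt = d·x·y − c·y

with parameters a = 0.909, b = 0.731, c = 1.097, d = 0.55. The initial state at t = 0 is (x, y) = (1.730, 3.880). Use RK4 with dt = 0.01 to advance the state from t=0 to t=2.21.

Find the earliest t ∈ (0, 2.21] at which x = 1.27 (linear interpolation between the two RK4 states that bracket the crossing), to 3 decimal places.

t = 0.165

t=0.000: state=(1.730, 3.880)
step 1 (dt=0.01): k1=(-3.334, -0.565), k2=(-3.299, -0.600), k3=(-3.299, -0.599), k4=(-3.263, -0.634); state += dt/6·(k1+2k2+2k3+k4)
t=0.010: state=(1.697, 3.874)
t=0.020: state=(1.665, 3.867)
t=0.030: state=(1.633, 3.860)
continuing one RK4 step at a time; state shown every 10 steps (Δt=0.1):
t=0.100: state=(1.431, 3.791)
t=0.160: state=(1.282, 3.712)
next step: t=0.170: state=(1.259, 3.697) — x has crossed 1.27
linear interpolation between t=0.160 (1.28169) and t=0.170 (1.25884) → t≈0.165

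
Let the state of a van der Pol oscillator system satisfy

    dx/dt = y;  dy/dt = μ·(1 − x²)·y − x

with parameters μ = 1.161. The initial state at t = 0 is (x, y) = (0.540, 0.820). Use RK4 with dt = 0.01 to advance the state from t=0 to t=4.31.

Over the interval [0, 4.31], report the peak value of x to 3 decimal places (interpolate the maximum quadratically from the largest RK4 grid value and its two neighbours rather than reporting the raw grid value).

max x = 1.132

t=0.000: state=(0.540, 0.820)
step 1 (dt=0.01): k1=(0.820, 0.134), k2=(0.821, 0.127), k3=(0.821, 0.127), k4=(0.821, 0.119); state += dt/6·(k1+2k2+2k3+k4)
t=0.010: state=(0.548, 0.821)
t=0.020: state=(0.556, 0.822)
t=0.030: state=(0.565, 0.823)
continuing one RK4 step at a time; state shown every 20 steps (Δt=0.2):
t=0.200: state=(0.704, 0.812)
t=0.400: state=(0.860, 0.725)
t=0.600: state=(0.989, 0.561)
t=0.800: state=(1.081, 0.346)
t=1.000: state=(1.126, 0.113)
t=1.200: state=(1.126, -0.113)
t=1.400: state=(1.082, -0.323)
t=1.600: state=(0.998, -0.524)
t=1.800: state=(0.872, -0.730)
t=2.000: state=(0.704, -0.962)
t=2.200: state=(0.484, -1.246)
t=2.400: state=(0.201, -1.604)
t=2.600: state=(-0.162, -2.025)
t=2.800: state=(-0.605, -2.380)
t=3.000: state=(-1.089, -2.358)
t=3.200: state=(-1.509, -1.755)
t=3.400: state=(-1.774, -0.901)
t=3.600: state=(-1.883, -0.237)
t=3.800: state=(-1.887, 0.154)
t=4.000: state=(-1.832, 0.371)
t=4.200: state=(-1.744, 0.504)
t=4.310: state=(-1.685, 0.560)
largest grid value and its neighbours: x(1.090)=1.13198, x(1.100)=1.13202, x(1.110)=1.13194
parabola through these three points peaks at t≈1.098 with x≈1.13202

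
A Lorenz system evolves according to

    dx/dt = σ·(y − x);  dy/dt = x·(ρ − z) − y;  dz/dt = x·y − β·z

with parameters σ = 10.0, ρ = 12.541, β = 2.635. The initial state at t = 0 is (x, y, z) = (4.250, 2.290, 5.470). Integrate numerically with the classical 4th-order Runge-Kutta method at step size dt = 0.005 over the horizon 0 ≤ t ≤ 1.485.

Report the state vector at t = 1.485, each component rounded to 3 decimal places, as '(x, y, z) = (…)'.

t=0.000: state=(4.250, 2.290, 5.470)
step 1 (dt=0.005): k1=(-19.600, 27.762, -4.681), k2=(-18.416, 27.395, -4.471), k3=(-18.455, 27.415, -4.469), k4=(-17.307, 27.065, -4.263); state += dt/6·(k1+2k2+2k3+k4)
t=0.005: state=(4.158, 2.427, 5.448)
t=0.010: state=(4.077, 2.561, 5.427)
t=0.015: state=(4.006, 2.692, 5.409)
continuing one RK4 step at a time; state shown every 10 steps (Δt=0.05):
t=0.050: state=(3.754, 3.549, 5.335)
t=0.100: state=(3.920, 4.706, 5.414)
t=0.150: state=(4.481, 5.895, 5.788)
t=0.200: state=(5.299, 7.126, 6.569)
t=0.250: state=(6.271, 8.287, 7.860)
t=0.300: state=(7.260, 9.133, 9.676)
t=0.350: state=(8.069, 9.352, 11.839)
t=0.400: state=(8.471, 8.739, 13.926)
t=0.450: state=(8.310, 7.407, 15.411)
t=0.500: state=(7.610, 5.786, 15.976)
t=0.550: state=(6.573, 4.343, 15.679)
t=0.600: state=(5.464, 3.326, 14.812)
t=0.650: state=(4.486, 2.745, 13.680)
t=0.700: state=(3.740, 2.500, 12.489)
t=0.750: state=(3.243, 2.483, 11.350)
t=0.800: state=(2.969, 2.620, 10.316)
t=0.850: state=(2.882, 2.874, 9.416)
t=0.900: state=(2.952, 3.232, 8.669)
t=0.950: state=(3.158, 3.696, 8.093)
t=1.000: state=(3.488, 4.269, 7.713)
t=1.050: state=(3.937, 4.950, 7.563)
t=1.100: state=(4.498, 5.724, 7.685)
t=1.150: state=(5.154, 6.539, 8.127)
t=1.200: state=(5.866, 7.305, 8.919)
t=1.250: state=(6.564, 7.881, 10.043)
t=1.300: state=(7.144, 8.106, 11.390)
t=1.350: state=(7.488, 7.872, 12.745)
t=1.400: state=(7.508, 7.199, 13.838)
t=1.450: state=(7.190, 6.254, 14.455)
t=1.485: state=(6.805, 5.560, 14.564)

(x, y, z) = (6.805, 5.560, 14.564)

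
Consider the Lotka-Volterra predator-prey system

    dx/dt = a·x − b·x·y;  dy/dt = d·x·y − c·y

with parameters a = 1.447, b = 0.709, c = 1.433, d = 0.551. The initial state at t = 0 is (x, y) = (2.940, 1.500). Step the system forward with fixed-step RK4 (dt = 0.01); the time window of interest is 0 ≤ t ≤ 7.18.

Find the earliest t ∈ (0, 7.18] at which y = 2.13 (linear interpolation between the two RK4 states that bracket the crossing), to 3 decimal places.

t = 0.876

t=0.000: state=(2.940, 1.500)
step 1 (dt=0.01): k1=(1.127, 0.280), k2=(1.127, 0.285), k3=(1.127, 0.285), k4=(1.126, 0.290); state += dt/6·(k1+2k2+2k3+k4)
t=0.010: state=(2.951, 1.503)
t=0.020: state=(2.963, 1.506)
t=0.030: state=(2.974, 1.509)
continuing one RK4 step at a time; state shown every 25 steps (Δt=0.25):
t=0.250: state=(3.210, 1.602)
t=0.500: state=(3.422, 1.769)
t=0.750: state=(3.521, 1.998)
t=0.870: state=(3.515, 2.123)
next step: t=0.880: state=(3.513, 2.134) — y has crossed 2.13
linear interpolation between t=0.870 (2.12346) and t=0.880 (2.13418) → t≈0.876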